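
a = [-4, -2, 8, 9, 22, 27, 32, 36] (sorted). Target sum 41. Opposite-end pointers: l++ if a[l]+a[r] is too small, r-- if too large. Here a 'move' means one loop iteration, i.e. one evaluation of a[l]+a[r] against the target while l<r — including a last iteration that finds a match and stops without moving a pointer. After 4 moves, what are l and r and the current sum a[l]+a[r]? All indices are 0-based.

l=0 r=7: -4+36=32 <41, l++
l=1 r=7: -2+36=34 <41, l++
l=2 r=7: 8+36=44 >41, r--
l=2 r=6: 8+32=40 <41, l++

l=3, r=6, sum=41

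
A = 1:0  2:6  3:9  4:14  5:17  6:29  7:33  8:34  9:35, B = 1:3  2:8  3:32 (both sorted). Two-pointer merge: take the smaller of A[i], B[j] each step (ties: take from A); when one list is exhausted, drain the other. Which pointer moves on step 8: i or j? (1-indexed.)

[i=1,j=1] A[i]=0<=B[j]=3 take 0 → i++
[i=2,j=1] A[i]=6>B[j]=3 take 3 → j++
[i=2,j=2] A[i]=6<=B[j]=8 take 6 → i++
[i=3,j=2] A[i]=9>B[j]=8 take 8 → j++
[i=3,j=3] A[i]=9<=B[j]=32 take 9 → i++
[i=4,j=3] A[i]=14<=B[j]=32 take 14 → i++
[i=5,j=3] A[i]=17<=B[j]=32 take 17 → i++
[i=6,j=3] A[i]=29<=B[j]=32 take 29 → i++

i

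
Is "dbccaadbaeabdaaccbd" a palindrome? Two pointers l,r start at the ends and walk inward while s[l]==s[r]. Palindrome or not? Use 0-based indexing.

[0,18] 'd'=='d' → l++,r--
[1,17] 'b'=='b' → l++,r--
[2,16] 'c'=='c' → l++,r--
[3,15] 'c'=='c' → l++,r--
[4,14] 'a'=='a' → l++,r--
[5,13] 'a'=='a' → l++,r--
[6,12] 'd'=='d' → l++,r--
[7,11] 'b'=='b' → l++,r--
[8,10] 'a'=='a' → l++,r--

palindrome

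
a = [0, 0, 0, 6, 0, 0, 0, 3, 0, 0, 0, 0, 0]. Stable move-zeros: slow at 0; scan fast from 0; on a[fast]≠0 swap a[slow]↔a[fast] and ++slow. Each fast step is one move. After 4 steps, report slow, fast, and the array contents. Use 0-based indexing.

slow=1, fast=4, a=[6, 0, 0, 0, 0, 0, 0, 3, 0, 0, 0, 0, 0]

(s=0,f=0) a[fast]=0 → fast++
(s=0,f=1) a[fast]=0 → fast++
(s=0,f=2) a[fast]=0 → fast++
(s=0,f=3) a[fast]=6≠0 swap→a[0]=6 → slow++,fast++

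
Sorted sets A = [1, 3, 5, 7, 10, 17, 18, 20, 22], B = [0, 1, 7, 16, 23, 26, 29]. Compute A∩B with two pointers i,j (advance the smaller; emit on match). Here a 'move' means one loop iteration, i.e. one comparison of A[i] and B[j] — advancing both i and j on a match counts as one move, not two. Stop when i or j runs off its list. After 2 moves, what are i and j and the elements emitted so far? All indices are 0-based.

[i=0,j=0] 1>0 → j++
[i=0,j=1] 1==1 emit → i++,j++

i=1, j=2, emitted=[1]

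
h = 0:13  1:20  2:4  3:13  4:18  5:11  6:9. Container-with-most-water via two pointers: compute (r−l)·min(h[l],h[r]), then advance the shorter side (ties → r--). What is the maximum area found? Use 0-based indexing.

max area = 55

[0,6] min(13,9)*6=54 best=54 * → r--
[0,5] min(13,11)*5=55 best=55 * → r--
[0,4] min(13,18)*4=52 best=55 → l++
[1,4] min(20,18)*3=54 best=55 → r--
[1,3] min(20,13)*2=26 best=55 → r--
[1,2] min(20,4)*1=4 best=55 → r--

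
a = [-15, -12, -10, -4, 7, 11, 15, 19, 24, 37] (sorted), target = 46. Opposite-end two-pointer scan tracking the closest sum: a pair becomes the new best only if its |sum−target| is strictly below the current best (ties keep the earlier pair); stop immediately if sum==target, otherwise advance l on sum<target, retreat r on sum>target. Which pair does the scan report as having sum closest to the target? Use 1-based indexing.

[1,10] -15+37=22 d=24 * → l++
[2,10] -12+37=25 d=21 * → l++
[3,10] -10+37=27 d=19 * → l++
[4,10] -4+37=33 d=13 * → l++
[5,10] 7+37=44 d=2 * → l++
[6,10] 11+37=48 d=2 → r--
[6,9] 11+24=35 d=11 → l++
[7,9] 15+24=39 d=7 → l++
[8,9] 19+24=43 d=3 → l++

pair (7, 37) with sum 44 (|Δ|=2)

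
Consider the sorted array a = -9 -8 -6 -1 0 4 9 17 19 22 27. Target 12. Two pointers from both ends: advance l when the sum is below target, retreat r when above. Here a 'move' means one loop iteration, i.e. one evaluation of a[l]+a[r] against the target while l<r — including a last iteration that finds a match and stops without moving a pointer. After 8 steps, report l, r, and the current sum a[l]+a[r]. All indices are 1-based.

l=1 r=11: -9+27=18 >12, r--
l=1 r=10: -9+22=13 >12, r--
l=1 r=9: -9+19=10 <12, l++
l=2 r=9: -8+19=11 <12, l++
l=3 r=9: -6+19=13 >12, r--
l=3 r=8: -6+17=11 <12, l++
l=4 r=8: -1+17=16 >12, r--
l=4 r=7: -1+9=8 <12, l++

l=5, r=7, sum=9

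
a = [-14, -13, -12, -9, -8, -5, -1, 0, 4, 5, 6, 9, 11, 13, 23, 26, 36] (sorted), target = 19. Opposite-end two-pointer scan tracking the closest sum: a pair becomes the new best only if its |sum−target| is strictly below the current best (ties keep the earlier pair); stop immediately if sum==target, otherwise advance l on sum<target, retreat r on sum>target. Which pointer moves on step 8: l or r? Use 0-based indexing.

l=0 r=16: -14+36=22 d=3 *, r--
l=0 r=15: -14+26=12 d=7, l++
l=1 r=15: -13+26=13 d=6, l++
l=2 r=15: -12+26=14 d=5, l++
l=3 r=15: -9+26=17 d=2 *, l++
l=4 r=15: -8+26=18 d=1 *, l++
l=5 r=15: -5+26=21 d=2, r--
l=5 r=14: -5+23=18 d=1, l++

l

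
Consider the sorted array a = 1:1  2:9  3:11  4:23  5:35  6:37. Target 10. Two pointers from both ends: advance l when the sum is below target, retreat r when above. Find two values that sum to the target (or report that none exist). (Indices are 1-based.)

(1, 9)

l=1 r=6: 1+37=38 >10, r--
l=1 r=5: 1+35=36 >10, r--
l=1 r=4: 1+23=24 >10, r--
l=1 r=3: 1+11=12 >10, r--
l=1 r=2: 1+9=10, found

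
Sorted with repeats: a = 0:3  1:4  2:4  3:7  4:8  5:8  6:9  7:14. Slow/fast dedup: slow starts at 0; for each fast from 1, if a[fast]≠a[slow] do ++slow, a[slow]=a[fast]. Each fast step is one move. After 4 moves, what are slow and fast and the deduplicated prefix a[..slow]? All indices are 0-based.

slow=3, fast=5, prefix=[3, 4, 7, 8]

slow=0 fast=1: a[fast]=4≠a[slow]=3 write a[1]=4, slow++,fast++
slow=1 fast=2: a[fast]=4=a[slow] dup, fast++
slow=1 fast=3: a[fast]=7≠a[slow]=4 write a[2]=7, slow++,fast++
slow=2 fast=4: a[fast]=8≠a[slow]=7 write a[3]=8, slow++,fast++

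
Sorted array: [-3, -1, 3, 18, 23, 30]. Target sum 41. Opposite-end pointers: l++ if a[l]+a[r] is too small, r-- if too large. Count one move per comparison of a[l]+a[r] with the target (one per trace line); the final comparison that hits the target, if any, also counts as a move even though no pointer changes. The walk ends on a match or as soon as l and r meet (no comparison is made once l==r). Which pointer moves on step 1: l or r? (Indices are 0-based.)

l=0 r=5: -3+30=27 <41, l++

l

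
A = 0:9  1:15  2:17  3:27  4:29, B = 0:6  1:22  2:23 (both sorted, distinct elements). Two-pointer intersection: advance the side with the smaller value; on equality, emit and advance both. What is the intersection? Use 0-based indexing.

i=0 j=0: 9>6, j++
i=0 j=1: 9<22, i++
i=1 j=1: 15<22, i++
i=2 j=1: 17<22, i++
i=3 j=1: 27>22, j++
i=3 j=2: 27>23, j++

intersection = []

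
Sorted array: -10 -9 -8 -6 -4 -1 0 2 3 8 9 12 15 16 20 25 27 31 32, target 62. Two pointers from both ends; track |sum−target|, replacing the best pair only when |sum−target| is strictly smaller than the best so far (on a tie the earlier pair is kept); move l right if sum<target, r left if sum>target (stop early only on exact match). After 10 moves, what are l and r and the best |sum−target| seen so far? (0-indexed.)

l=0 r=18: -10+32=22 d=40 *, l++
l=1 r=18: -9+32=23 d=39 *, l++
l=2 r=18: -8+32=24 d=38 *, l++
l=3 r=18: -6+32=26 d=36 *, l++
l=4 r=18: -4+32=28 d=34 *, l++
l=5 r=18: -1+32=31 d=31 *, l++
l=6 r=18: 0+32=32 d=30 *, l++
l=7 r=18: 2+32=34 d=28 *, l++
l=8 r=18: 3+32=35 d=27 *, l++
l=9 r=18: 8+32=40 d=22 *, l++

l=10, r=18, best |Δ|=22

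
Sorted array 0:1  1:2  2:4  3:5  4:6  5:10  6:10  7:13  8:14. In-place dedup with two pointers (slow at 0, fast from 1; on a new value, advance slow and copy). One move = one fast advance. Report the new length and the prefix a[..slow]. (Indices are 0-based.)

slow=0 fast=1: a[fast]=2≠a[slow]=1 write a[1]=2, slow++,fast++
slow=1 fast=2: a[fast]=4≠a[slow]=2 write a[2]=4, slow++,fast++
slow=2 fast=3: a[fast]=5≠a[slow]=4 write a[3]=5, slow++,fast++
slow=3 fast=4: a[fast]=6≠a[slow]=5 write a[4]=6, slow++,fast++
slow=4 fast=5: a[fast]=10≠a[slow]=6 write a[5]=10, slow++,fast++
slow=5 fast=6: a[fast]=10=a[slow] dup, fast++
slow=5 fast=7: a[fast]=13≠a[slow]=10 write a[6]=13, slow++,fast++
slow=6 fast=8: a[fast]=14≠a[slow]=13 write a[7]=14, slow++,fast++

length 8; prefix = [1, 2, 4, 5, 6, 10, 13, 14]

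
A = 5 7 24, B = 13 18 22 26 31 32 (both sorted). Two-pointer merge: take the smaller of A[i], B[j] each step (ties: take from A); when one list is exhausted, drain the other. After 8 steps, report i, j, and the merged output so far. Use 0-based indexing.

[i=0,j=0] A[i]=5<=B[j]=13 take 5 → i++
[i=1,j=0] A[i]=7<=B[j]=13 take 7 → i++
[i=2,j=0] A[i]=24>B[j]=13 take 13 → j++
[i=2,j=1] A[i]=24>B[j]=18 take 18 → j++
[i=2,j=2] A[i]=24>B[j]=22 take 22 → j++
[i=2,j=3] A[i]=24<=B[j]=26 take 24 → i++
[i=3,j=3] A done, take B[j]=26 → j++
[i=3,j=4] A done, take B[j]=31 → j++

i=3, j=5, merged so far=[5, 7, 13, 18, 22, 24, 26, 31]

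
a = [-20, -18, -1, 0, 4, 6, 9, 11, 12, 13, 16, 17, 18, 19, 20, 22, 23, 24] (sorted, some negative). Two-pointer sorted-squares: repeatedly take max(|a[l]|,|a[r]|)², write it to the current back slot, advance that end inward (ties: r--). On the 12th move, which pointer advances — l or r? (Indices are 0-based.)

r

[0,17] |-20|<=|24| out[17]=576 → r--
[0,16] |-20|<=|23| out[16]=529 → r--
[0,15] |-20|<=|22| out[15]=484 → r--
[0,14] |-20|<=|20| out[14]=400 → r--
[0,13] |-20|>|19| out[13]=400 → l++
[1,13] |-18|<=|19| out[12]=361 → r--
[1,12] |-18|<=|18| out[11]=324 → r--
[1,11] |-18|>|17| out[10]=324 → l++
[2,11] |-1|<=|17| out[9]=289 → r--
[2,10] |-1|<=|16| out[8]=256 → r--
[2,9] |-1|<=|13| out[7]=169 → r--
[2,8] |-1|<=|12| out[6]=144 → r--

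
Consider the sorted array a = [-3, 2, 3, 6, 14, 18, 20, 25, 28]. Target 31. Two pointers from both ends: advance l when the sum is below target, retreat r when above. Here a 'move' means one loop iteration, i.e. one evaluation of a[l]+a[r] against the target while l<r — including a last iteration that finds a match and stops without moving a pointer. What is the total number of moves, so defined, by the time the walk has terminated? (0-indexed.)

3 moves

l=0 r=8: -3+28=25 <31, l++
l=1 r=8: 2+28=30 <31, l++
l=2 r=8: 3+28=31, found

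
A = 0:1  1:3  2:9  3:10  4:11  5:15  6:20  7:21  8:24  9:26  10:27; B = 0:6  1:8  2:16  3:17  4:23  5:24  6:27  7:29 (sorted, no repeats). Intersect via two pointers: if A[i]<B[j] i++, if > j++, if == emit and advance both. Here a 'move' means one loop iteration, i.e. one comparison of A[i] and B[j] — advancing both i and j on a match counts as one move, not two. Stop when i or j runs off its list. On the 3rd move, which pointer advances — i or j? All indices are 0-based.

i=0 j=0: 1<6, i++
i=1 j=0: 3<6, i++
i=2 j=0: 9>6, j++

j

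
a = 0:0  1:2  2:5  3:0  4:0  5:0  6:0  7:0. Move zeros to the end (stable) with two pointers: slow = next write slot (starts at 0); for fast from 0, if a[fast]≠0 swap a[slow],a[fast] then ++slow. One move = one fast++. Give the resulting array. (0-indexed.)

(s=0,f=0) a[fast]=0 → fast++
(s=0,f=1) a[fast]=2≠0 swap→a[0]=2 → slow++,fast++
(s=1,f=2) a[fast]=5≠0 swap→a[1]=5 → slow++,fast++
(s=2,f=3) a[fast]=0 → fast++
(s=2,f=4) a[fast]=0 → fast++
(s=2,f=5) a[fast]=0 → fast++
(s=2,f=6) a[fast]=0 → fast++
(s=2,f=7) a[fast]=0 → fast++

[2, 5, 0, 0, 0, 0, 0, 0]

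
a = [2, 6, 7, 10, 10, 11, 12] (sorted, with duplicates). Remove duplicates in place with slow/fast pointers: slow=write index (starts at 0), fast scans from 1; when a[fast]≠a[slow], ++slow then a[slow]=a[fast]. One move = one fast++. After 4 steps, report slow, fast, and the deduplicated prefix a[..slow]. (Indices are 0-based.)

slow=3, fast=5, prefix=[2, 6, 7, 10]

slow=0 fast=1: a[fast]=6≠a[slow]=2 write a[1]=6, slow++,fast++
slow=1 fast=2: a[fast]=7≠a[slow]=6 write a[2]=7, slow++,fast++
slow=2 fast=3: a[fast]=10≠a[slow]=7 write a[3]=10, slow++,fast++
slow=3 fast=4: a[fast]=10=a[slow] dup, fast++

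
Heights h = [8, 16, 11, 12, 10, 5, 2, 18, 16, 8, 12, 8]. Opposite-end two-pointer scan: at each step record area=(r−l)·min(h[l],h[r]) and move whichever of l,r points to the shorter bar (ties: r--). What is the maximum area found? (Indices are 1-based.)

l=1 r=12: min(8,8)*11=88 best=88 *, r--
l=1 r=11: min(8,12)*10=80 best=88, l++
l=2 r=11: min(16,12)*9=108 best=108 *, r--
l=2 r=10: min(16,8)*8=64 best=108, r--
l=2 r=9: min(16,16)*7=112 best=112 *, r--
l=2 r=8: min(16,18)*6=96 best=112, l++
l=3 r=8: min(11,18)*5=55 best=112, l++
l=4 r=8: min(12,18)*4=48 best=112, l++
l=5 r=8: min(10,18)*3=30 best=112, l++
l=6 r=8: min(5,18)*2=10 best=112, l++
l=7 r=8: min(2,18)*1=2 best=112, l++

max area = 112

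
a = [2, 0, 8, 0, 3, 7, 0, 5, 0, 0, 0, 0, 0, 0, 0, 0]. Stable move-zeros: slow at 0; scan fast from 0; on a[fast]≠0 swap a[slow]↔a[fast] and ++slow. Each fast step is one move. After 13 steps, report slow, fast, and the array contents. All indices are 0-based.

(s=0,f=0) a[fast]=2≠0 swap→a[0]=2 → slow++,fast++
(s=1,f=1) a[fast]=0 → fast++
(s=1,f=2) a[fast]=8≠0 swap→a[1]=8 → slow++,fast++
(s=2,f=3) a[fast]=0 → fast++
(s=2,f=4) a[fast]=3≠0 swap→a[2]=3 → slow++,fast++
(s=3,f=5) a[fast]=7≠0 swap→a[3]=7 → slow++,fast++
(s=4,f=6) a[fast]=0 → fast++
(s=4,f=7) a[fast]=5≠0 swap→a[4]=5 → slow++,fast++
(s=5,f=8) a[fast]=0 → fast++
(s=5,f=9) a[fast]=0 → fast++
(s=5,f=10) a[fast]=0 → fast++
(s=5,f=11) a[fast]=0 → fast++
(s=5,f=12) a[fast]=0 → fast++

slow=5, fast=13, a=[2, 8, 3, 7, 5, 0, 0, 0, 0, 0, 0, 0, 0, 0, 0, 0]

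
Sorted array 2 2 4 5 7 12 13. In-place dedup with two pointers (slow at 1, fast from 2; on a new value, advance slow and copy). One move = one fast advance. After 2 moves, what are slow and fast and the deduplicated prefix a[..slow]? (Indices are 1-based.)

slow=1 fast=2: a[fast]=2=a[slow] dup, fast++
slow=1 fast=3: a[fast]=4≠a[slow]=2 write a[2]=4, slow++,fast++

slow=2, fast=4, prefix=[2, 4]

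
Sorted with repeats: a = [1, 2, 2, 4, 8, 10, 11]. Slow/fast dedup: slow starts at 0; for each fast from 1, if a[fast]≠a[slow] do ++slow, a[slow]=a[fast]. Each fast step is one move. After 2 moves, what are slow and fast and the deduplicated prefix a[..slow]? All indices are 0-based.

slow=1, fast=3, prefix=[1, 2]

(s=0,f=1) a[fast]=2≠a[slow]=1 write a[1]=2 → slow++,fast++
(s=1,f=2) a[fast]=2=a[slow] dup → fast++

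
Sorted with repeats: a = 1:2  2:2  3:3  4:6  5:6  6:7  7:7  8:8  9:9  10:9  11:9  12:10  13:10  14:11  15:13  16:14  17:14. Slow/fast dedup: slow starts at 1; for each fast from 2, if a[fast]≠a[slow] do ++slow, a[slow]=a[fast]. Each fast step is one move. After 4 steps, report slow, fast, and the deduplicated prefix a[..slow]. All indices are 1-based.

slow=1 fast=2: a[fast]=2=a[slow] dup, fast++
slow=1 fast=3: a[fast]=3≠a[slow]=2 write a[2]=3, slow++,fast++
slow=2 fast=4: a[fast]=6≠a[slow]=3 write a[3]=6, slow++,fast++
slow=3 fast=5: a[fast]=6=a[slow] dup, fast++

slow=3, fast=6, prefix=[2, 3, 6]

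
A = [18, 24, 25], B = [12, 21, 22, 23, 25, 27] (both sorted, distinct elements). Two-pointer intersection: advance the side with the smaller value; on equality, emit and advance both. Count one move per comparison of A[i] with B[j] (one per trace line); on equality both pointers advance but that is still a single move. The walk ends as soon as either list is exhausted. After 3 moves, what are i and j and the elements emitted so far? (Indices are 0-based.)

i=0 j=0: 18>12, j++
i=0 j=1: 18<21, i++
i=1 j=1: 24>21, j++

i=1, j=2, emitted=[]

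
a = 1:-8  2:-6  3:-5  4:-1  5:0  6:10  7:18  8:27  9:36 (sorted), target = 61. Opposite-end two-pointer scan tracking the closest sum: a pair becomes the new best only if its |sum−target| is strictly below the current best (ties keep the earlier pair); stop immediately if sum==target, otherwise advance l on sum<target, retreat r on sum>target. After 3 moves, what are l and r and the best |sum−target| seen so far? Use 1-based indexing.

l=4, r=9, best |Δ|=30

l=1 r=9: -8+36=28 d=33 *, l++
l=2 r=9: -6+36=30 d=31 *, l++
l=3 r=9: -5+36=31 d=30 *, l++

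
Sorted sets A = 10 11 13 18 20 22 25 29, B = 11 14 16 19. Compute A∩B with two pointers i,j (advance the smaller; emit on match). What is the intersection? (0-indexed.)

i=0 j=0: 10<11, i++
i=1 j=0: 11==11 emit, i++,j++
i=2 j=1: 13<14, i++
i=3 j=1: 18>14, j++
i=3 j=2: 18>16, j++
i=3 j=3: 18<19, i++
i=4 j=3: 20>19, j++

intersection = [11]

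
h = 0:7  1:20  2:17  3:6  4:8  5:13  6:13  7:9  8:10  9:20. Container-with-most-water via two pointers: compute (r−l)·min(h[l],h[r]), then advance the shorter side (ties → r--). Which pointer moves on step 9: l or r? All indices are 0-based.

[0,9] min(7,20)*9=63 best=63 * → l++
[1,9] min(20,20)*8=160 best=160 * → r--
[1,8] min(20,10)*7=70 best=160 → r--
[1,7] min(20,9)*6=54 best=160 → r--
[1,6] min(20,13)*5=65 best=160 → r--
[1,5] min(20,13)*4=52 best=160 → r--
[1,4] min(20,8)*3=24 best=160 → r--
[1,3] min(20,6)*2=12 best=160 → r--
[1,2] min(20,17)*1=17 best=160 → r--

r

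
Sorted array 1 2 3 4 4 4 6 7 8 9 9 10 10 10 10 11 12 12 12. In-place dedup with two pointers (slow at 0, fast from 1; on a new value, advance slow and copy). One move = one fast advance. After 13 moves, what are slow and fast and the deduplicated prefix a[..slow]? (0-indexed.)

slow=0 fast=1: a[fast]=2≠a[slow]=1 write a[1]=2, slow++,fast++
slow=1 fast=2: a[fast]=3≠a[slow]=2 write a[2]=3, slow++,fast++
slow=2 fast=3: a[fast]=4≠a[slow]=3 write a[3]=4, slow++,fast++
slow=3 fast=4: a[fast]=4=a[slow] dup, fast++
slow=3 fast=5: a[fast]=4=a[slow] dup, fast++
slow=3 fast=6: a[fast]=6≠a[slow]=4 write a[4]=6, slow++,fast++
slow=4 fast=7: a[fast]=7≠a[slow]=6 write a[5]=7, slow++,fast++
slow=5 fast=8: a[fast]=8≠a[slow]=7 write a[6]=8, slow++,fast++
slow=6 fast=9: a[fast]=9≠a[slow]=8 write a[7]=9, slow++,fast++
slow=7 fast=10: a[fast]=9=a[slow] dup, fast++
slow=7 fast=11: a[fast]=10≠a[slow]=9 write a[8]=10, slow++,fast++
slow=8 fast=12: a[fast]=10=a[slow] dup, fast++
slow=8 fast=13: a[fast]=10=a[slow] dup, fast++

slow=8, fast=14, prefix=[1, 2, 3, 4, 6, 7, 8, 9, 10]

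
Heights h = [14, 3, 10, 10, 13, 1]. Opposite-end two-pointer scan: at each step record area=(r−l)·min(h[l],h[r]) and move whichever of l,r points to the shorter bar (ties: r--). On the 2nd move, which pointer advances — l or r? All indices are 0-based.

r

[0,5] min(14,1)*5=5 best=5 * → r--
[0,4] min(14,13)*4=52 best=52 * → r--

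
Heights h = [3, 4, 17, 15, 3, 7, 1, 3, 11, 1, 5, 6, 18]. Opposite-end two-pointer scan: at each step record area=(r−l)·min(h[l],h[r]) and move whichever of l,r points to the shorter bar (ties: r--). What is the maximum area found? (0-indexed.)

max area = 170

l=0 r=12: min(3,18)*12=36 best=36 *, l++
l=1 r=12: min(4,18)*11=44 best=44 *, l++
l=2 r=12: min(17,18)*10=170 best=170 *, l++
l=3 r=12: min(15,18)*9=135 best=170, l++
l=4 r=12: min(3,18)*8=24 best=170, l++
l=5 r=12: min(7,18)*7=49 best=170, l++
l=6 r=12: min(1,18)*6=6 best=170, l++
l=7 r=12: min(3,18)*5=15 best=170, l++
l=8 r=12: min(11,18)*4=44 best=170, l++
l=9 r=12: min(1,18)*3=3 best=170, l++
l=10 r=12: min(5,18)*2=10 best=170, l++
l=11 r=12: min(6,18)*1=6 best=170, l++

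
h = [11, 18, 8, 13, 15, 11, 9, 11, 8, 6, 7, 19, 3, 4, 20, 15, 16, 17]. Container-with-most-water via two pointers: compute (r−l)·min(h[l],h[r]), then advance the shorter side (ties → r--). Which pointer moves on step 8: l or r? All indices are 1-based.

l

[1,18] min(11,17)*17=187 best=187 * → l++
[2,18] min(18,17)*16=272 best=272 * → r--
[2,17] min(18,16)*15=240 best=272 → r--
[2,16] min(18,15)*14=210 best=272 → r--
[2,15] min(18,20)*13=234 best=272 → l++
[3,15] min(8,20)*12=96 best=272 → l++
[4,15] min(13,20)*11=143 best=272 → l++
[5,15] min(15,20)*10=150 best=272 → l++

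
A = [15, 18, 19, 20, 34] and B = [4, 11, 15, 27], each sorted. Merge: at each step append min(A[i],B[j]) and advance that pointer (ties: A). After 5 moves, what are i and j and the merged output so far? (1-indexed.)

[i=1,j=1] A[i]=15>B[j]=4 take 4 → j++
[i=1,j=2] A[i]=15>B[j]=11 take 11 → j++
[i=1,j=3] A[i]=15<=B[j]=15 take 15 → i++
[i=2,j=3] A[i]=18>B[j]=15 take 15 → j++
[i=2,j=4] A[i]=18<=B[j]=27 take 18 → i++

i=3, j=4, merged so far=[4, 11, 15, 15, 18]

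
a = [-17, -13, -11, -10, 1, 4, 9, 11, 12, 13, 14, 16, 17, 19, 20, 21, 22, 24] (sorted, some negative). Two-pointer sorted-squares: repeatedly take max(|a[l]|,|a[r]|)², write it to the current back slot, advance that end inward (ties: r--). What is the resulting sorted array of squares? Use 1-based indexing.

[1, 16, 81, 100, 121, 121, 144, 169, 169, 196, 256, 289, 289, 361, 400, 441, 484, 576]

[1,18] |-17|<=|24| out[18]=576 → r--
[1,17] |-17|<=|22| out[17]=484 → r--
[1,16] |-17|<=|21| out[16]=441 → r--
[1,15] |-17|<=|20| out[15]=400 → r--
[1,14] |-17|<=|19| out[14]=361 → r--
[1,13] |-17|<=|17| out[13]=289 → r--
[1,12] |-17|>|16| out[12]=289 → l++
[2,12] |-13|<=|16| out[11]=256 → r--
[2,11] |-13|<=|14| out[10]=196 → r--
[2,10] |-13|<=|13| out[9]=169 → r--
[2,9] |-13|>|12| out[8]=169 → l++
[3,9] |-11|<=|12| out[7]=144 → r--
[3,8] |-11|<=|11| out[6]=121 → r--
[3,7] |-11|>|9| out[5]=121 → l++
[4,7] |-10|>|9| out[4]=100 → l++
[5,7] |1|<=|9| out[3]=81 → r--
[5,6] |1|<=|4| out[2]=16 → r--
[5,5] |1|<=|1| out[1]=1 → r--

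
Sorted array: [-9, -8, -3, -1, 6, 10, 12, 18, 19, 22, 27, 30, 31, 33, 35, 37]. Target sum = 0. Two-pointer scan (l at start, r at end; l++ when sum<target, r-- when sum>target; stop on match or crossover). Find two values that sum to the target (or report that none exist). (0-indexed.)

[0,15] -9+37=28 >0 → r--
[0,14] -9+35=26 >0 → r--
[0,13] -9+33=24 >0 → r--
[0,12] -9+31=22 >0 → r--
[0,11] -9+30=21 >0 → r--
[0,10] -9+27=18 >0 → r--
[0,9] -9+22=13 >0 → r--
[0,8] -9+19=10 >0 → r--
[0,7] -9+18=9 >0 → r--
[0,6] -9+12=3 >0 → r--
[0,5] -9+10=1 >0 → r--
[0,4] -9+6=-3 <0 → l++
[1,4] -8+6=-2 <0 → l++
[2,4] -3+6=3 >0 → r--
[2,3] -3+-1=-4 <0 → l++

no pair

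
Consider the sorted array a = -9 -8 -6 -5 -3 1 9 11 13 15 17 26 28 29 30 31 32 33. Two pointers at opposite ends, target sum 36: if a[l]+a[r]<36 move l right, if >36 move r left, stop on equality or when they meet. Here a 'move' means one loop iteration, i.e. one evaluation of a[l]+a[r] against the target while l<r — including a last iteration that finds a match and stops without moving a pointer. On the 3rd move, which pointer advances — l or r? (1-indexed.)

l

l=1 r=18: -9+33=24 <36, l++
l=2 r=18: -8+33=25 <36, l++
l=3 r=18: -6+33=27 <36, l++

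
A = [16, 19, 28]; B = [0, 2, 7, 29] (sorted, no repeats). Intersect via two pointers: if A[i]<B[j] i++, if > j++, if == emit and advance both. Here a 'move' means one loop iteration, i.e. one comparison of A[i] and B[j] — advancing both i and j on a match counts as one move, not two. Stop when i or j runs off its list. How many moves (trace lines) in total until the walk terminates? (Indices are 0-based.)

6 moves

i=0 j=0: 16>0, j++
i=0 j=1: 16>2, j++
i=0 j=2: 16>7, j++
i=0 j=3: 16<29, i++
i=1 j=3: 19<29, i++
i=2 j=3: 28<29, i++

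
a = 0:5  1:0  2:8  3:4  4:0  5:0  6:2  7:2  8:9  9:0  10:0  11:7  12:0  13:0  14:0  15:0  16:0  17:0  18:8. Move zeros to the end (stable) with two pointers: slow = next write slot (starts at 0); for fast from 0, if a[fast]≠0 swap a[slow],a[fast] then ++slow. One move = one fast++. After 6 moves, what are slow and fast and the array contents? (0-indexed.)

slow=3, fast=6, a=[5, 8, 4, 0, 0, 0, 2, 2, 9, 0, 0, 7, 0, 0, 0, 0, 0, 0, 8]

slow=0 fast=0: a[fast]=5≠0 swap→a[0]=5, slow++,fast++
slow=1 fast=1: a[fast]=0, fast++
slow=1 fast=2: a[fast]=8≠0 swap→a[1]=8, slow++,fast++
slow=2 fast=3: a[fast]=4≠0 swap→a[2]=4, slow++,fast++
slow=3 fast=4: a[fast]=0, fast++
slow=3 fast=5: a[fast]=0, fast++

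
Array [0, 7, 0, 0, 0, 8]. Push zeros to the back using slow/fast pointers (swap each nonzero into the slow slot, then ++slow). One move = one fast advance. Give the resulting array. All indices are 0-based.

[7, 8, 0, 0, 0, 0]

slow=0 fast=0: a[fast]=0, fast++
slow=0 fast=1: a[fast]=7≠0 swap→a[0]=7, slow++,fast++
slow=1 fast=2: a[fast]=0, fast++
slow=1 fast=3: a[fast]=0, fast++
slow=1 fast=4: a[fast]=0, fast++
slow=1 fast=5: a[fast]=8≠0 swap→a[1]=8, slow++,fast++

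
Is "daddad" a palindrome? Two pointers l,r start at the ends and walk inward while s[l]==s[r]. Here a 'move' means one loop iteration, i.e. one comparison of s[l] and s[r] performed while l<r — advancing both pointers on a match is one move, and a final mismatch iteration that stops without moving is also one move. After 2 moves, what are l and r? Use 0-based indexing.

l=0 r=5: 'd'=='d', l++,r--
l=1 r=4: 'a'=='a', l++,r--

l=2, r=3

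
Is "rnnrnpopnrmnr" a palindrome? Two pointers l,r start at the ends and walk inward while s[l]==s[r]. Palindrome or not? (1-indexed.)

[1,13] 'r'=='r' → l++,r--
[2,12] 'n'=='n' → l++,r--
[3,11] 'n'!='m' → stop

not a palindrome (mismatch at 3,11)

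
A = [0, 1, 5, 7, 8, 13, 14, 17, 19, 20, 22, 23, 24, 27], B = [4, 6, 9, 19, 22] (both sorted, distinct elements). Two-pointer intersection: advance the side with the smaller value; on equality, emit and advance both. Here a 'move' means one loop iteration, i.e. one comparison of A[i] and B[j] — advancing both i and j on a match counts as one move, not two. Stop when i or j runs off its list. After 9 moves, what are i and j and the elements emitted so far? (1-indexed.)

i=7, j=4, emitted=[]

i=1 j=1: 0<4, i++
i=2 j=1: 1<4, i++
i=3 j=1: 5>4, j++
i=3 j=2: 5<6, i++
i=4 j=2: 7>6, j++
i=4 j=3: 7<9, i++
i=5 j=3: 8<9, i++
i=6 j=3: 13>9, j++
i=6 j=4: 13<19, i++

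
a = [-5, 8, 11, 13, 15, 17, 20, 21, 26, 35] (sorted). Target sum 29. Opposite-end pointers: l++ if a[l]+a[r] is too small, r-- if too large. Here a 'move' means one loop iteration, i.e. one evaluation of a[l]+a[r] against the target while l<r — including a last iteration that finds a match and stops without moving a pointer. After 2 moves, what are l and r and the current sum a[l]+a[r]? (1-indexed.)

l=1 r=10: -5+35=30 >29, r--
l=1 r=9: -5+26=21 <29, l++

l=2, r=9, sum=34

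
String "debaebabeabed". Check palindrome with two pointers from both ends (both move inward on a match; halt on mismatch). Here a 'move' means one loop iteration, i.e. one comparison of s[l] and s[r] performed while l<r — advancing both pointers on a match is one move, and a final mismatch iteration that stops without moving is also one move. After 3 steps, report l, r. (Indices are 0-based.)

l=3, r=9

[0,12] 'd'=='d' → l++,r--
[1,11] 'e'=='e' → l++,r--
[2,10] 'b'=='b' → l++,r--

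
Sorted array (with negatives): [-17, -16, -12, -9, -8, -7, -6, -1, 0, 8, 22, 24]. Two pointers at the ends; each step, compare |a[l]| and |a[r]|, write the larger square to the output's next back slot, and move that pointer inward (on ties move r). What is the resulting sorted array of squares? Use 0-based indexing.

[0, 1, 36, 49, 64, 64, 81, 144, 256, 289, 484, 576]

l=0 r=11: |-17|<=|24| out[11]=576, r--
l=0 r=10: |-17|<=|22| out[10]=484, r--
l=0 r=9: |-17|>|8| out[9]=289, l++
l=1 r=9: |-16|>|8| out[8]=256, l++
l=2 r=9: |-12|>|8| out[7]=144, l++
l=3 r=9: |-9|>|8| out[6]=81, l++
l=4 r=9: |-8|<=|8| out[5]=64, r--
l=4 r=8: |-8|>|0| out[4]=64, l++
l=5 r=8: |-7|>|0| out[3]=49, l++
l=6 r=8: |-6|>|0| out[2]=36, l++
l=7 r=8: |-1|>|0| out[1]=1, l++
l=8 r=8: |0|<=|0| out[0]=0, r--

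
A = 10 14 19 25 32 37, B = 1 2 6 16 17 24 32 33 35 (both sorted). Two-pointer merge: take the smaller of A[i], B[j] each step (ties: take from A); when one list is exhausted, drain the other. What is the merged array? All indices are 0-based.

[1, 2, 6, 10, 14, 16, 17, 19, 24, 25, 32, 32, 33, 35, 37]

[i=0,j=0] A[i]=10>B[j]=1 take 1 → j++
[i=0,j=1] A[i]=10>B[j]=2 take 2 → j++
[i=0,j=2] A[i]=10>B[j]=6 take 6 → j++
[i=0,j=3] A[i]=10<=B[j]=16 take 10 → i++
[i=1,j=3] A[i]=14<=B[j]=16 take 14 → i++
[i=2,j=3] A[i]=19>B[j]=16 take 16 → j++
[i=2,j=4] A[i]=19>B[j]=17 take 17 → j++
[i=2,j=5] A[i]=19<=B[j]=24 take 19 → i++
[i=3,j=5] A[i]=25>B[j]=24 take 24 → j++
[i=3,j=6] A[i]=25<=B[j]=32 take 25 → i++
[i=4,j=6] A[i]=32<=B[j]=32 take 32 → i++
[i=5,j=6] A[i]=37>B[j]=32 take 32 → j++
[i=5,j=7] A[i]=37>B[j]=33 take 33 → j++
[i=5,j=8] A[i]=37>B[j]=35 take 35 → j++
[i=5,j=9] B done, take A[i]=37 → i++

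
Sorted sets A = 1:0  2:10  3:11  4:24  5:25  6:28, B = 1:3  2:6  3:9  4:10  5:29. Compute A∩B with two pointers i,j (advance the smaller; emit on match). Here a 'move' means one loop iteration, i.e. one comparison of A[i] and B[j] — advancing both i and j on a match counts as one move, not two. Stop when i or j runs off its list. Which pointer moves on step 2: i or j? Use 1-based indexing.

i=1 j=1: 0<3, i++
i=2 j=1: 10>3, j++

j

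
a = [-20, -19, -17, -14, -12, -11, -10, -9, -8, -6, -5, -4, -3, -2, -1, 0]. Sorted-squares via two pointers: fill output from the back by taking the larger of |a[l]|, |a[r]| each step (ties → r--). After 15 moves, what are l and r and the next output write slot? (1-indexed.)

l=1 r=16: |-20|>|0| out[16]=400, l++
l=2 r=16: |-19|>|0| out[15]=361, l++
l=3 r=16: |-17|>|0| out[14]=289, l++
l=4 r=16: |-14|>|0| out[13]=196, l++
l=5 r=16: |-12|>|0| out[12]=144, l++
l=6 r=16: |-11|>|0| out[11]=121, l++
l=7 r=16: |-10|>|0| out[10]=100, l++
l=8 r=16: |-9|>|0| out[9]=81, l++
l=9 r=16: |-8|>|0| out[8]=64, l++
l=10 r=16: |-6|>|0| out[7]=36, l++
l=11 r=16: |-5|>|0| out[6]=25, l++
l=12 r=16: |-4|>|0| out[5]=16, l++
l=13 r=16: |-3|>|0| out[4]=9, l++
l=14 r=16: |-2|>|0| out[3]=4, l++
l=15 r=16: |-1|>|0| out[2]=1, l++

l=16, r=16, next write slot=1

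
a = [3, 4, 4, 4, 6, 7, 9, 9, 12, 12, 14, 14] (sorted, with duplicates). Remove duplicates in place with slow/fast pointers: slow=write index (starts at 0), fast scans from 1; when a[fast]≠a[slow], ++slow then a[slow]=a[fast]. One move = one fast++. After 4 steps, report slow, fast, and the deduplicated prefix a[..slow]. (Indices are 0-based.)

slow=2, fast=5, prefix=[3, 4, 6]

slow=0 fast=1: a[fast]=4≠a[slow]=3 write a[1]=4, slow++,fast++
slow=1 fast=2: a[fast]=4=a[slow] dup, fast++
slow=1 fast=3: a[fast]=4=a[slow] dup, fast++
slow=1 fast=4: a[fast]=6≠a[slow]=4 write a[2]=6, slow++,fast++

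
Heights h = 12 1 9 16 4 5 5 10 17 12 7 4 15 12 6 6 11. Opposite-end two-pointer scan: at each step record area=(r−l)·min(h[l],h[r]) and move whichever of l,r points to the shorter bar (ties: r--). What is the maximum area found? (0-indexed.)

max area = 176

l=0 r=16: min(12,11)*16=176 best=176 *, r--
l=0 r=15: min(12,6)*15=90 best=176, r--
l=0 r=14: min(12,6)*14=84 best=176, r--
l=0 r=13: min(12,12)*13=156 best=176, r--
l=0 r=12: min(12,15)*12=144 best=176, l++
l=1 r=12: min(1,15)*11=11 best=176, l++
l=2 r=12: min(9,15)*10=90 best=176, l++
l=3 r=12: min(16,15)*9=135 best=176, r--
l=3 r=11: min(16,4)*8=32 best=176, r--
l=3 r=10: min(16,7)*7=49 best=176, r--
l=3 r=9: min(16,12)*6=72 best=176, r--
l=3 r=8: min(16,17)*5=80 best=176, l++
l=4 r=8: min(4,17)*4=16 best=176, l++
l=5 r=8: min(5,17)*3=15 best=176, l++
l=6 r=8: min(5,17)*2=10 best=176, l++
l=7 r=8: min(10,17)*1=10 best=176, l++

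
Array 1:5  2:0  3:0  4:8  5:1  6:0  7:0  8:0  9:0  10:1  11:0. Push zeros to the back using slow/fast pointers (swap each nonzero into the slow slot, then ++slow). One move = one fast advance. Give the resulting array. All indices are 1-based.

[5, 8, 1, 1, 0, 0, 0, 0, 0, 0, 0]

slow=1 fast=1: a[fast]=5≠0 swap→a[1]=5, slow++,fast++
slow=2 fast=2: a[fast]=0, fast++
slow=2 fast=3: a[fast]=0, fast++
slow=2 fast=4: a[fast]=8≠0 swap→a[2]=8, slow++,fast++
slow=3 fast=5: a[fast]=1≠0 swap→a[3]=1, slow++,fast++
slow=4 fast=6: a[fast]=0, fast++
slow=4 fast=7: a[fast]=0, fast++
slow=4 fast=8: a[fast]=0, fast++
slow=4 fast=9: a[fast]=0, fast++
slow=4 fast=10: a[fast]=1≠0 swap→a[4]=1, slow++,fast++
slow=5 fast=11: a[fast]=0, fast++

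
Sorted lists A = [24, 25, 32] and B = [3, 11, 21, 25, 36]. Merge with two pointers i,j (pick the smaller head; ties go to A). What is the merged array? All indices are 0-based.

[i=0,j=0] A[i]=24>B[j]=3 take 3 → j++
[i=0,j=1] A[i]=24>B[j]=11 take 11 → j++
[i=0,j=2] A[i]=24>B[j]=21 take 21 → j++
[i=0,j=3] A[i]=24<=B[j]=25 take 24 → i++
[i=1,j=3] A[i]=25<=B[j]=25 take 25 → i++
[i=2,j=3] A[i]=32>B[j]=25 take 25 → j++
[i=2,j=4] A[i]=32<=B[j]=36 take 32 → i++
[i=3,j=4] A done, take B[j]=36 → j++

[3, 11, 21, 24, 25, 25, 32, 36]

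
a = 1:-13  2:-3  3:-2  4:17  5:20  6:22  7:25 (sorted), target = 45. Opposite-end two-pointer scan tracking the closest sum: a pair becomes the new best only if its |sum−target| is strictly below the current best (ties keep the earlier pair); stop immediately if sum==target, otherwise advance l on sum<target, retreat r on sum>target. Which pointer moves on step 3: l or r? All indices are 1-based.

l

[1,7] -13+25=12 d=33 * → l++
[2,7] -3+25=22 d=23 * → l++
[3,7] -2+25=23 d=22 * → l++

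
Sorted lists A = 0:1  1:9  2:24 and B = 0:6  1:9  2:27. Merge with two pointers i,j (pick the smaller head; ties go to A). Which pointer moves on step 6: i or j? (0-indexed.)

i=0 j=0: A[i]=1<=B[j]=6 take 1, i++
i=1 j=0: A[i]=9>B[j]=6 take 6, j++
i=1 j=1: A[i]=9<=B[j]=9 take 9, i++
i=2 j=1: A[i]=24>B[j]=9 take 9, j++
i=2 j=2: A[i]=24<=B[j]=27 take 24, i++
i=3 j=2: A done, take B[j]=27, j++

j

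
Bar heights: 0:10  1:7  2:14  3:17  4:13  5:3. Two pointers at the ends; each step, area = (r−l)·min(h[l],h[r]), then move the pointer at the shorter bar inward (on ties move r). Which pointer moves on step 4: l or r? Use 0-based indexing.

l=0 r=5: min(10,3)*5=15 best=15 *, r--
l=0 r=4: min(10,13)*4=40 best=40 *, l++
l=1 r=4: min(7,13)*3=21 best=40, l++
l=2 r=4: min(14,13)*2=26 best=40, r--

r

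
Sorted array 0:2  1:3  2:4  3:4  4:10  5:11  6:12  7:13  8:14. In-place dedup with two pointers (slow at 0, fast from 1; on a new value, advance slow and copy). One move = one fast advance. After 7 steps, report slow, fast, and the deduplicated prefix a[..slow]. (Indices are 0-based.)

slow=6, fast=8, prefix=[2, 3, 4, 10, 11, 12, 13]

(s=0,f=1) a[fast]=3≠a[slow]=2 write a[1]=3 → slow++,fast++
(s=1,f=2) a[fast]=4≠a[slow]=3 write a[2]=4 → slow++,fast++
(s=2,f=3) a[fast]=4=a[slow] dup → fast++
(s=2,f=4) a[fast]=10≠a[slow]=4 write a[3]=10 → slow++,fast++
(s=3,f=5) a[fast]=11≠a[slow]=10 write a[4]=11 → slow++,fast++
(s=4,f=6) a[fast]=12≠a[slow]=11 write a[5]=12 → slow++,fast++
(s=5,f=7) a[fast]=13≠a[slow]=12 write a[6]=13 → slow++,fast++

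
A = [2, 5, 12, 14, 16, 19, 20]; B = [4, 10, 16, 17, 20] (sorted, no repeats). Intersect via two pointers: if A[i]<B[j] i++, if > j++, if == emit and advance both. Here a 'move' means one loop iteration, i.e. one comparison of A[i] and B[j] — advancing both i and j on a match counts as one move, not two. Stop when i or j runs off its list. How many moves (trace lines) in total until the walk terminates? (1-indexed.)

[i=1,j=1] 2<4 → i++
[i=2,j=1] 5>4 → j++
[i=2,j=2] 5<10 → i++
[i=3,j=2] 12>10 → j++
[i=3,j=3] 12<16 → i++
[i=4,j=3] 14<16 → i++
[i=5,j=3] 16==16 emit → i++,j++
[i=6,j=4] 19>17 → j++
[i=6,j=5] 19<20 → i++
[i=7,j=5] 20==20 emit → i++,j++

10 moves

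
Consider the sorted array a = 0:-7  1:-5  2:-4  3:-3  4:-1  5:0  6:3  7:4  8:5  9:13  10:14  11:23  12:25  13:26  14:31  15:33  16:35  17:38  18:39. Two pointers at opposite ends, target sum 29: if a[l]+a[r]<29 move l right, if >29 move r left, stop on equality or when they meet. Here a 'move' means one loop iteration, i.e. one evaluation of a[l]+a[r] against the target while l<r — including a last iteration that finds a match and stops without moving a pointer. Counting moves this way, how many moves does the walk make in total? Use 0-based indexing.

6 moves

[0,18] -7+39=32 >29 → r--
[0,17] -7+38=31 >29 → r--
[0,16] -7+35=28 <29 → l++
[1,16] -5+35=30 >29 → r--
[1,15] -5+33=28 <29 → l++
[2,15] -4+33=29 → found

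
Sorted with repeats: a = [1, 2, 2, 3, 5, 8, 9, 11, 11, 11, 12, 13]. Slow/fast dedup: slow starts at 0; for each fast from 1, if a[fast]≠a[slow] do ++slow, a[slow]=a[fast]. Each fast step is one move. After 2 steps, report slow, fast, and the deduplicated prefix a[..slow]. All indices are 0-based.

slow=0 fast=1: a[fast]=2≠a[slow]=1 write a[1]=2, slow++,fast++
slow=1 fast=2: a[fast]=2=a[slow] dup, fast++

slow=1, fast=3, prefix=[1, 2]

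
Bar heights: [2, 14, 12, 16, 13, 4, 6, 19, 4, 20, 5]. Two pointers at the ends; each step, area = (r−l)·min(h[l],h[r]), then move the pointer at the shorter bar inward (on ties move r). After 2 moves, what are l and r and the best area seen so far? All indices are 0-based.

[0,10] min(2,5)*10=20 best=20 * → l++
[1,10] min(14,5)*9=45 best=45 * → r--

l=1, r=9, best area=45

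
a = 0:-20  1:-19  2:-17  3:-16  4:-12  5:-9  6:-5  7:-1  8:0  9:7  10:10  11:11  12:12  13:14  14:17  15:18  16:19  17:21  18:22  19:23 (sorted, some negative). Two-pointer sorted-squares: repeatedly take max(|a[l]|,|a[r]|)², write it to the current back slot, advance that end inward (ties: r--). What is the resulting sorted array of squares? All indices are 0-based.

[0,19] |-20|<=|23| out[19]=529 → r--
[0,18] |-20|<=|22| out[18]=484 → r--
[0,17] |-20|<=|21| out[17]=441 → r--
[0,16] |-20|>|19| out[16]=400 → l++
[1,16] |-19|<=|19| out[15]=361 → r--
[1,15] |-19|>|18| out[14]=361 → l++
[2,15] |-17|<=|18| out[13]=324 → r--
[2,14] |-17|<=|17| out[12]=289 → r--
[2,13] |-17|>|14| out[11]=289 → l++
[3,13] |-16|>|14| out[10]=256 → l++
[4,13] |-12|<=|14| out[9]=196 → r--
[4,12] |-12|<=|12| out[8]=144 → r--
[4,11] |-12|>|11| out[7]=144 → l++
[5,11] |-9|<=|11| out[6]=121 → r--
[5,10] |-9|<=|10| out[5]=100 → r--
[5,9] |-9|>|7| out[4]=81 → l++
[6,9] |-5|<=|7| out[3]=49 → r--
[6,8] |-5|>|0| out[2]=25 → l++
[7,8] |-1|>|0| out[1]=1 → l++
[8,8] |0|<=|0| out[0]=0 → r--

[0, 1, 25, 49, 81, 100, 121, 144, 144, 196, 256, 289, 289, 324, 361, 361, 400, 441, 484, 529]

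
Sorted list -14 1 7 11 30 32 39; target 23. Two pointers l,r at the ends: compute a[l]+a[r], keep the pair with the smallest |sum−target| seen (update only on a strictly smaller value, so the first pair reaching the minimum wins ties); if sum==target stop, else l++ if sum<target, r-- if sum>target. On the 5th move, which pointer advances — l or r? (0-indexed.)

l=0 r=6: -14+39=25 d=2 *, r--
l=0 r=5: -14+32=18 d=5, l++
l=1 r=5: 1+32=33 d=10, r--
l=1 r=4: 1+30=31 d=8, r--
l=1 r=3: 1+11=12 d=11, l++

l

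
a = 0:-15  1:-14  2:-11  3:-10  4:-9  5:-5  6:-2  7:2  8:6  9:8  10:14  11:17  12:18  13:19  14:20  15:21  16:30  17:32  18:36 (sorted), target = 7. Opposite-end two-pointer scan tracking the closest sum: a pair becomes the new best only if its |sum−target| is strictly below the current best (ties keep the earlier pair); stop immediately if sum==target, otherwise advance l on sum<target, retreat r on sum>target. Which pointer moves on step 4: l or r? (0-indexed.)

l

[0,18] -15+36=21 d=14 * → r--
[0,17] -15+32=17 d=10 * → r--
[0,16] -15+30=15 d=8 * → r--
[0,15] -15+21=6 d=1 * → l++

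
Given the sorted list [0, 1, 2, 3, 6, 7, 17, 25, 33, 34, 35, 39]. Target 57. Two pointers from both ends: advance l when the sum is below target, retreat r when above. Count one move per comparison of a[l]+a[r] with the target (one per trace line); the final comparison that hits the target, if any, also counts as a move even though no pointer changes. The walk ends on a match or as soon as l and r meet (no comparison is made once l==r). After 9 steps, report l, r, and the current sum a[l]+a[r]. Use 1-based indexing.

[1,12] 0+39=39 <57 → l++
[2,12] 1+39=40 <57 → l++
[3,12] 2+39=41 <57 → l++
[4,12] 3+39=42 <57 → l++
[5,12] 6+39=45 <57 → l++
[6,12] 7+39=46 <57 → l++
[7,12] 17+39=56 <57 → l++
[8,12] 25+39=64 >57 → r--
[8,11] 25+35=60 >57 → r--

l=8, r=10, sum=59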